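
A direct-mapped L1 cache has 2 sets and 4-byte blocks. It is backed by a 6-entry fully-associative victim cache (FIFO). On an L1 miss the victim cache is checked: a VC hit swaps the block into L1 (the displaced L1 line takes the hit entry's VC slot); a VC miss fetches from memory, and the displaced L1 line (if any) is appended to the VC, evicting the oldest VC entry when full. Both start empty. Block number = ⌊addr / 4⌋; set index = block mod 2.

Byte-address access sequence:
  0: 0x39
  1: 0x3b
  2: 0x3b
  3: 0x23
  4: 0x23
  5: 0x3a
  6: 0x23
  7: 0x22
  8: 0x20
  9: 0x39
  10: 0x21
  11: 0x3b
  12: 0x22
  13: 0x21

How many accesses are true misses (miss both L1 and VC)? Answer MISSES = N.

MISSES = 2

#0 0x39→b14/s0 MISS; vc=[]
#1 0x3b→b14/s0 L1-HIT; vc=[]
#2 0x3b→b14/s0 L1-HIT; vc=[]
#3 0x23→b8/s0 MISS; vc=[14]
#4 0x23→b8/s0 L1-HIT; vc=[14]
#5 0x3a→b14/s0 VC-HIT; vc=[8]
#6 0x23→b8/s0 VC-HIT; vc=[14]
#7 0x22→b8/s0 L1-HIT; vc=[14]
#8 0x20→b8/s0 L1-HIT; vc=[14]
#9 0x39→b14/s0 VC-HIT; vc=[8]
#10 0x21→b8/s0 VC-HIT; vc=[14]
#11 0x3b→b14/s0 VC-HIT; vc=[8]
#12 0x22→b8/s0 VC-HIT; vc=[14]
#13 0x21→b8/s0 L1-HIT; vc=[14]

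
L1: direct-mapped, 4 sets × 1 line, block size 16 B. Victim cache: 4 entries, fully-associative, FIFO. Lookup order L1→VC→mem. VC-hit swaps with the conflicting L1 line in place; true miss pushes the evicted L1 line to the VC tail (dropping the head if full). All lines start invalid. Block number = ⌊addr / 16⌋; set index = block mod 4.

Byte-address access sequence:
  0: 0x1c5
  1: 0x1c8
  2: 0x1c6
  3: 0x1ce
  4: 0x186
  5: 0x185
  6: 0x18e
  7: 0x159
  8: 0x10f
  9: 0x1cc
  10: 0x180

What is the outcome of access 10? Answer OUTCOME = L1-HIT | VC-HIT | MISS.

OUTCOME = VC-HIT

  [0] addr=0x1c5 blk=28 s=0: MISS | VC []
  [1] addr=0x1c8 blk=28 s=0: L1-HIT | VC []
  [2] addr=0x1c6 blk=28 s=0: L1-HIT | VC []
  [3] addr=0x1ce blk=28 s=0: L1-HIT | VC []
  [4] addr=0x186 blk=24 s=0: MISS | VC [28]
  [5] addr=0x185 blk=24 s=0: L1-HIT | VC [28]
  [6] addr=0x18e blk=24 s=0: L1-HIT | VC [28]
  [7] addr=0x159 blk=21 s=1: MISS | VC [28]
  [8] addr=0x10f blk=16 s=0: MISS | VC [28, 24]
  [9] addr=0x1cc blk=28 s=0: VC-HIT | VC [16, 24]
  [10] addr=0x180 blk=24 s=0: VC-HIT | VC [16, 28]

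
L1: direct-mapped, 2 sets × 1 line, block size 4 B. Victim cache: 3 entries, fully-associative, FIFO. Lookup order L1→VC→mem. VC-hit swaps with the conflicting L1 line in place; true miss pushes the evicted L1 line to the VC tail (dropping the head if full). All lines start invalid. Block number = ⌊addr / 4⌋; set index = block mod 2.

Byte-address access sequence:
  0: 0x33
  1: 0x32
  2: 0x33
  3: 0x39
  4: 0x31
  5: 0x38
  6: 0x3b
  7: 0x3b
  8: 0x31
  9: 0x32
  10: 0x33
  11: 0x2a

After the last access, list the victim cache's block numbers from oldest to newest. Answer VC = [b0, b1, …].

0: 0x33 (blk 12, set 0) → MISS  vc=[]
1: 0x32 (blk 12, set 0) → L1-HIT  vc=[]
2: 0x33 (blk 12, set 0) → L1-HIT  vc=[]
3: 0x39 (blk 14, set 0) → MISS  vc=[12]
4: 0x31 (blk 12, set 0) → VC-HIT  vc=[14]
5: 0x38 (blk 14, set 0) → VC-HIT  vc=[12]
6: 0x3b (blk 14, set 0) → L1-HIT  vc=[12]
7: 0x3b (blk 14, set 0) → L1-HIT  vc=[12]
8: 0x31 (blk 12, set 0) → VC-HIT  vc=[14]
9: 0x32 (blk 12, set 0) → L1-HIT  vc=[14]
10: 0x33 (blk 12, set 0) → L1-HIT  vc=[14]
11: 0x2a (blk 10, set 0) → MISS  vc=[14, 12]

VC = [14, 12]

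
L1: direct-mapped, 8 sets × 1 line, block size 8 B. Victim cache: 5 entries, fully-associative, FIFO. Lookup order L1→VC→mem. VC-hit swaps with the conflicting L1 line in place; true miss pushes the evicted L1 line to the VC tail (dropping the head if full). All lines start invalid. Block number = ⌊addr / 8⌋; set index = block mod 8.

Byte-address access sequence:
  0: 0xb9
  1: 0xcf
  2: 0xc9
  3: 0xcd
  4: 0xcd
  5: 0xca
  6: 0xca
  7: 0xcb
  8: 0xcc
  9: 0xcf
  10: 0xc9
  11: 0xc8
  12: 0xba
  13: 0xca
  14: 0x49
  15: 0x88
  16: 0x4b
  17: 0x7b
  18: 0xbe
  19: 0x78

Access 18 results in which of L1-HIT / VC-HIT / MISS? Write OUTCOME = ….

#0 0xb9→b23/s7 MISS; vc=[]
#1 0xcf→b25/s1 MISS; vc=[]
#2 0xc9→b25/s1 L1-HIT; vc=[]
#3 0xcd→b25/s1 L1-HIT; vc=[]
#4 0xcd→b25/s1 L1-HIT; vc=[]
#5 0xca→b25/s1 L1-HIT; vc=[]
#6 0xca→b25/s1 L1-HIT; vc=[]
#7 0xcb→b25/s1 L1-HIT; vc=[]
#8 0xcc→b25/s1 L1-HIT; vc=[]
#9 0xcf→b25/s1 L1-HIT; vc=[]
#10 0xc9→b25/s1 L1-HIT; vc=[]
#11 0xc8→b25/s1 L1-HIT; vc=[]
#12 0xba→b23/s7 L1-HIT; vc=[]
#13 0xca→b25/s1 L1-HIT; vc=[]
#14 0x49→b9/s1 MISS; vc=[25]
#15 0x88→b17/s1 MISS; vc=[25,9]
#16 0x4b→b9/s1 VC-HIT; vc=[25,17]
#17 0x7b→b15/s7 MISS; vc=[25,17,23]
#18 0xbe→b23/s7 VC-HIT; vc=[25,17,15]
#19 0x78→b15/s7 VC-HIT; vc=[25,17,23]

OUTCOME = VC-HIT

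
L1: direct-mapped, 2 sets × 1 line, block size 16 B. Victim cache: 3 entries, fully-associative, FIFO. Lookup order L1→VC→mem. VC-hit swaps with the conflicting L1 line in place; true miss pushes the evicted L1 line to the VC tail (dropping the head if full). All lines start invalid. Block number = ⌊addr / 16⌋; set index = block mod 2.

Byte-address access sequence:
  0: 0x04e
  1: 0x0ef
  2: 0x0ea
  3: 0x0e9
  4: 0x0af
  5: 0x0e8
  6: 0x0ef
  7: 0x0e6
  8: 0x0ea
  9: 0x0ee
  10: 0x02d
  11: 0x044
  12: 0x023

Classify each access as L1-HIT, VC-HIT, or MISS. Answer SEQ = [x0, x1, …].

  [0] addr=0x4e blk=4 s=0: MISS | VC []
  [1] addr=0xef blk=14 s=0: MISS | VC [4]
  [2] addr=0xea blk=14 s=0: L1-HIT | VC [4]
  [3] addr=0xe9 blk=14 s=0: L1-HIT | VC [4]
  [4] addr=0xaf blk=10 s=0: MISS | VC [4, 14]
  [5] addr=0xe8 blk=14 s=0: VC-HIT | VC [4, 10]
  [6] addr=0xef blk=14 s=0: L1-HIT | VC [4, 10]
  [7] addr=0xe6 blk=14 s=0: L1-HIT | VC [4, 10]
  [8] addr=0xea blk=14 s=0: L1-HIT | VC [4, 10]
  [9] addr=0xee blk=14 s=0: L1-HIT | VC [4, 10]
  [10] addr=0x2d blk=2 s=0: MISS | VC [4, 10, 14]
  [11] addr=0x44 blk=4 s=0: VC-HIT | VC [2, 10, 14]
  [12] addr=0x23 blk=2 s=0: VC-HIT | VC [4, 10, 14]

SEQ = [MISS, MISS, L1-HIT, L1-HIT, MISS, VC-HIT, L1-HIT, L1-HIT, L1-HIT, L1-HIT, MISS, VC-HIT, VC-HIT]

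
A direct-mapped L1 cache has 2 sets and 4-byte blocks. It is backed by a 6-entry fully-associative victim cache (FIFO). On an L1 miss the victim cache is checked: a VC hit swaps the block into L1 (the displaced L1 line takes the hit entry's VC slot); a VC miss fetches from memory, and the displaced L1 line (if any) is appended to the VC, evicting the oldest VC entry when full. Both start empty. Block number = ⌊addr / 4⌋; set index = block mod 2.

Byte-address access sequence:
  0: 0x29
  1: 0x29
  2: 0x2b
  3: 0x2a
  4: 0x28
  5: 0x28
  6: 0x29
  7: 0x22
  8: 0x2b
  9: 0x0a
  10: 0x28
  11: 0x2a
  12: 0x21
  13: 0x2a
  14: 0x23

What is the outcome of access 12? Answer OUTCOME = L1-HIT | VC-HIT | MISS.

0: 0x29 (blk 10, set 0) → MISS  vc=[]
1: 0x29 (blk 10, set 0) → L1-HIT  vc=[]
2: 0x2b (blk 10, set 0) → L1-HIT  vc=[]
3: 0x2a (blk 10, set 0) → L1-HIT  vc=[]
4: 0x28 (blk 10, set 0) → L1-HIT  vc=[]
5: 0x28 (blk 10, set 0) → L1-HIT  vc=[]
6: 0x29 (blk 10, set 0) → L1-HIT  vc=[]
7: 0x22 (blk 8, set 0) → MISS  vc=[10]
8: 0x2b (blk 10, set 0) → VC-HIT  vc=[8]
9: 0xa (blk 2, set 0) → MISS  vc=[8, 10]
10: 0x28 (blk 10, set 0) → VC-HIT  vc=[8, 2]
11: 0x2a (blk 10, set 0) → L1-HIT  vc=[8, 2]
12: 0x21 (blk 8, set 0) → VC-HIT  vc=[10, 2]
13: 0x2a (blk 10, set 0) → VC-HIT  vc=[8, 2]
14: 0x23 (blk 8, set 0) → VC-HIT  vc=[10, 2]

OUTCOME = VC-HIT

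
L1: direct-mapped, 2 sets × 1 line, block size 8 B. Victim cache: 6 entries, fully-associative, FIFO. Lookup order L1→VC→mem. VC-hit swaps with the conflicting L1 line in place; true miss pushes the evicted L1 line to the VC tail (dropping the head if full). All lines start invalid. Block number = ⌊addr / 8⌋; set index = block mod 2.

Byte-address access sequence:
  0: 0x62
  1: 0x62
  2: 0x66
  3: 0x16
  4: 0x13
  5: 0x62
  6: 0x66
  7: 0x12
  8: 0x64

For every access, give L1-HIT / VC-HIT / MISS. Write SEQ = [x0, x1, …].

SEQ = [MISS, L1-HIT, L1-HIT, MISS, L1-HIT, VC-HIT, L1-HIT, VC-HIT, VC-HIT]

0: 0x62 (blk 12, set 0) → MISS  vc=[]
1: 0x62 (blk 12, set 0) → L1-HIT  vc=[]
2: 0x66 (blk 12, set 0) → L1-HIT  vc=[]
3: 0x16 (blk 2, set 0) → MISS  vc=[12]
4: 0x13 (blk 2, set 0) → L1-HIT  vc=[12]
5: 0x62 (blk 12, set 0) → VC-HIT  vc=[2]
6: 0x66 (blk 12, set 0) → L1-HIT  vc=[2]
7: 0x12 (blk 2, set 0) → VC-HIT  vc=[12]
8: 0x64 (blk 12, set 0) → VC-HIT  vc=[2]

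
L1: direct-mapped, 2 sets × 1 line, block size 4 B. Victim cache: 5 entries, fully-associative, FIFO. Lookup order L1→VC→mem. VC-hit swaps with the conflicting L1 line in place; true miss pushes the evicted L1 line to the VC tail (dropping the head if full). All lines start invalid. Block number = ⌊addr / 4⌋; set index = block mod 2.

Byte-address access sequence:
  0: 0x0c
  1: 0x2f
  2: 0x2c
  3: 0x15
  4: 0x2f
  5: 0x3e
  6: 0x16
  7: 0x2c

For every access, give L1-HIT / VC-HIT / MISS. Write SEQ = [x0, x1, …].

0: 0xc (blk 3, set 1) → MISS  vc=[]
1: 0x2f (blk 11, set 1) → MISS  vc=[3]
2: 0x2c (blk 11, set 1) → L1-HIT  vc=[3]
3: 0x15 (blk 5, set 1) → MISS  vc=[3, 11]
4: 0x2f (blk 11, set 1) → VC-HIT  vc=[3, 5]
5: 0x3e (blk 15, set 1) → MISS  vc=[3, 5, 11]
6: 0x16 (blk 5, set 1) → VC-HIT  vc=[3, 15, 11]
7: 0x2c (blk 11, set 1) → VC-HIT  vc=[3, 15, 5]

SEQ = [MISS, MISS, L1-HIT, MISS, VC-HIT, MISS, VC-HIT, VC-HIT]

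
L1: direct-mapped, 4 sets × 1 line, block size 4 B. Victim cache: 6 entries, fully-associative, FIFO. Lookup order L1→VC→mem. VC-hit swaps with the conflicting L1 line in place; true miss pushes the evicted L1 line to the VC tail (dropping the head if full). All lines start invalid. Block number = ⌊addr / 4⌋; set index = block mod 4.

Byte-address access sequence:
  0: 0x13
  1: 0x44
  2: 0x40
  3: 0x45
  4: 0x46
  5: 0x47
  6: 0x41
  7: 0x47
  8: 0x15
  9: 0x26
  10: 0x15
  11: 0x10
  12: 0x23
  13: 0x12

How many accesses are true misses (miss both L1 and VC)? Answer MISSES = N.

MISSES = 6

0: 0x13 (blk 4, set 0) → MISS  vc=[]
1: 0x44 (blk 17, set 1) → MISS  vc=[]
2: 0x40 (blk 16, set 0) → MISS  vc=[4]
3: 0x45 (blk 17, set 1) → L1-HIT  vc=[4]
4: 0x46 (blk 17, set 1) → L1-HIT  vc=[4]
5: 0x47 (blk 17, set 1) → L1-HIT  vc=[4]
6: 0x41 (blk 16, set 0) → L1-HIT  vc=[4]
7: 0x47 (blk 17, set 1) → L1-HIT  vc=[4]
8: 0x15 (blk 5, set 1) → MISS  vc=[4, 17]
9: 0x26 (blk 9, set 1) → MISS  vc=[4, 17, 5]
10: 0x15 (blk 5, set 1) → VC-HIT  vc=[4, 17, 9]
11: 0x10 (blk 4, set 0) → VC-HIT  vc=[16, 17, 9]
12: 0x23 (blk 8, set 0) → MISS  vc=[16, 17, 9, 4]
13: 0x12 (blk 4, set 0) → VC-HIT  vc=[16, 17, 9, 8]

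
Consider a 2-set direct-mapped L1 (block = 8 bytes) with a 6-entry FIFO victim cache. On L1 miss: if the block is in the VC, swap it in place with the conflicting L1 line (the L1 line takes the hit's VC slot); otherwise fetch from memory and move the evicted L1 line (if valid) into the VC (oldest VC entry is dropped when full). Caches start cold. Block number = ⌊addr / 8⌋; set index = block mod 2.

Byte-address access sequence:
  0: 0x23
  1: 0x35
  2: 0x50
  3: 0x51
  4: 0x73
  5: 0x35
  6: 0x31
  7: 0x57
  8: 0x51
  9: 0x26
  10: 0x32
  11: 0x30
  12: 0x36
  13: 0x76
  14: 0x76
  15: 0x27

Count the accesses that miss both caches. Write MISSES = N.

#0 0x23→b4/s0 MISS; vc=[]
#1 0x35→b6/s0 MISS; vc=[4]
#2 0x50→b10/s0 MISS; vc=[4,6]
#3 0x51→b10/s0 L1-HIT; vc=[4,6]
#4 0x73→b14/s0 MISS; vc=[4,6,10]
#5 0x35→b6/s0 VC-HIT; vc=[4,14,10]
#6 0x31→b6/s0 L1-HIT; vc=[4,14,10]
#7 0x57→b10/s0 VC-HIT; vc=[4,14,6]
#8 0x51→b10/s0 L1-HIT; vc=[4,14,6]
#9 0x26→b4/s0 VC-HIT; vc=[10,14,6]
#10 0x32→b6/s0 VC-HIT; vc=[10,14,4]
#11 0x30→b6/s0 L1-HIT; vc=[10,14,4]
#12 0x36→b6/s0 L1-HIT; vc=[10,14,4]
#13 0x76→b14/s0 VC-HIT; vc=[10,6,4]
#14 0x76→b14/s0 L1-HIT; vc=[10,6,4]
#15 0x27→b4/s0 VC-HIT; vc=[10,6,14]

MISSES = 4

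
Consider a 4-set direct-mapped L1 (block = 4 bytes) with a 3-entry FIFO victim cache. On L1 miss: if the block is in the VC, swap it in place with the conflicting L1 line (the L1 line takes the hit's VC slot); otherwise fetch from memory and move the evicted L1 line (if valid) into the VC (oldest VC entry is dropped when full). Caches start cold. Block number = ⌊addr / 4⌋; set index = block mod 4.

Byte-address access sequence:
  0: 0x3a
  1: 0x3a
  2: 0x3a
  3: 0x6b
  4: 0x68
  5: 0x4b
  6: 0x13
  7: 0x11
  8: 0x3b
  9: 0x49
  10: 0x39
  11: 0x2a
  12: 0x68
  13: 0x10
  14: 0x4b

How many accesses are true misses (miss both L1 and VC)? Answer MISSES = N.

0: 0x3a (blk 14, set 2) → MISS  vc=[]
1: 0x3a (blk 14, set 2) → L1-HIT  vc=[]
2: 0x3a (blk 14, set 2) → L1-HIT  vc=[]
3: 0x6b (blk 26, set 2) → MISS  vc=[14]
4: 0x68 (blk 26, set 2) → L1-HIT  vc=[14]
5: 0x4b (blk 18, set 2) → MISS  vc=[14, 26]
6: 0x13 (blk 4, set 0) → MISS  vc=[14, 26]
7: 0x11 (blk 4, set 0) → L1-HIT  vc=[14, 26]
8: 0x3b (blk 14, set 2) → VC-HIT  vc=[18, 26]
9: 0x49 (blk 18, set 2) → VC-HIT  vc=[14, 26]
10: 0x39 (blk 14, set 2) → VC-HIT  vc=[18, 26]
11: 0x2a (blk 10, set 2) → MISS  vc=[18, 26, 14]
12: 0x68 (blk 26, set 2) → VC-HIT  vc=[18, 10, 14]
13: 0x10 (blk 4, set 0) → L1-HIT  vc=[18, 10, 14]
14: 0x4b (blk 18, set 2) → VC-HIT  vc=[26, 10, 14]

MISSES = 5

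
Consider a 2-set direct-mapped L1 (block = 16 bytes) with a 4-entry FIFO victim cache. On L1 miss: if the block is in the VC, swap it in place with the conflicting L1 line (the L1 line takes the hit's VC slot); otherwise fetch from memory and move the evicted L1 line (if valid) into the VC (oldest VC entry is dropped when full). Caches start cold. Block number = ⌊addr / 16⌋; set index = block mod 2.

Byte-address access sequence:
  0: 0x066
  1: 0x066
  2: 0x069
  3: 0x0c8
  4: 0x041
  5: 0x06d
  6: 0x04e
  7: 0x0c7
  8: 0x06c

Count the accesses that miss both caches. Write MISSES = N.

0: 0x66 (blk 6, set 0) → MISS  vc=[]
1: 0x66 (blk 6, set 0) → L1-HIT  vc=[]
2: 0x69 (blk 6, set 0) → L1-HIT  vc=[]
3: 0xc8 (blk 12, set 0) → MISS  vc=[6]
4: 0x41 (blk 4, set 0) → MISS  vc=[6, 12]
5: 0x6d (blk 6, set 0) → VC-HIT  vc=[4, 12]
6: 0x4e (blk 4, set 0) → VC-HIT  vc=[6, 12]
7: 0xc7 (blk 12, set 0) → VC-HIT  vc=[6, 4]
8: 0x6c (blk 6, set 0) → VC-HIT  vc=[12, 4]

MISSES = 3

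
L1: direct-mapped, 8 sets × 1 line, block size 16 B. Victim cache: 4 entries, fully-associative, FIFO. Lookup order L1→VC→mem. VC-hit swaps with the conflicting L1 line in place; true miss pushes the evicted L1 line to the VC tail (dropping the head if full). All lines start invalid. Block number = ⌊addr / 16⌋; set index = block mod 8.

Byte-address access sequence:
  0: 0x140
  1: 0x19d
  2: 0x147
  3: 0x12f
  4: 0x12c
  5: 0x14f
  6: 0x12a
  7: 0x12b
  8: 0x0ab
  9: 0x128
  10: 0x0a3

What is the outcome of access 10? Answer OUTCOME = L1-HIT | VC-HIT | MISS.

#0 0x140→b20/s4 MISS; vc=[]
#1 0x19d→b25/s1 MISS; vc=[]
#2 0x147→b20/s4 L1-HIT; vc=[]
#3 0x12f→b18/s2 MISS; vc=[]
#4 0x12c→b18/s2 L1-HIT; vc=[]
#5 0x14f→b20/s4 L1-HIT; vc=[]
#6 0x12a→b18/s2 L1-HIT; vc=[]
#7 0x12b→b18/s2 L1-HIT; vc=[]
#8 0xab→b10/s2 MISS; vc=[18]
#9 0x128→b18/s2 VC-HIT; vc=[10]
#10 0xa3→b10/s2 VC-HIT; vc=[18]

OUTCOME = VC-HIT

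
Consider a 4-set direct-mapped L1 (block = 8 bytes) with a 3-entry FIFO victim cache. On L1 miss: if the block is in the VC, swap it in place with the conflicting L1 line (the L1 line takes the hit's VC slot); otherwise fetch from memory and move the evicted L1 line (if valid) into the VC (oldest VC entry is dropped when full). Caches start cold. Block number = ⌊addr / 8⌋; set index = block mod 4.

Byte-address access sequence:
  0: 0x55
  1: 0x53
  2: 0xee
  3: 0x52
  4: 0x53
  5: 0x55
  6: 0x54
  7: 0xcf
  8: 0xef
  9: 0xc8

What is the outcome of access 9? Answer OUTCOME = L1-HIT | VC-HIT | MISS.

OUTCOME = VC-HIT

#0 0x55→b10/s2 MISS; vc=[]
#1 0x53→b10/s2 L1-HIT; vc=[]
#2 0xee→b29/s1 MISS; vc=[]
#3 0x52→b10/s2 L1-HIT; vc=[]
#4 0x53→b10/s2 L1-HIT; vc=[]
#5 0x55→b10/s2 L1-HIT; vc=[]
#6 0x54→b10/s2 L1-HIT; vc=[]
#7 0xcf→b25/s1 MISS; vc=[29]
#8 0xef→b29/s1 VC-HIT; vc=[25]
#9 0xc8→b25/s1 VC-HIT; vc=[29]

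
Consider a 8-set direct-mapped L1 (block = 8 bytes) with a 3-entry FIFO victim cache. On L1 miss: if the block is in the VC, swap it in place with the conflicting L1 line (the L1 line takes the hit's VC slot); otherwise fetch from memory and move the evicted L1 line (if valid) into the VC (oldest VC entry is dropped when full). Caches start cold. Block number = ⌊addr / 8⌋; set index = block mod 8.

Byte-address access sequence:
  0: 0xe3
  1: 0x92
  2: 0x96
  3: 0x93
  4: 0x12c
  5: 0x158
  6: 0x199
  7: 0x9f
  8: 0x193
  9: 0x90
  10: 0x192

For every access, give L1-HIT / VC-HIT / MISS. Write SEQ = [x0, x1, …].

SEQ = [MISS, MISS, L1-HIT, L1-HIT, MISS, MISS, MISS, MISS, MISS, VC-HIT, VC-HIT]

  [0] addr=0xe3 blk=28 s=4: MISS | VC []
  [1] addr=0x92 blk=18 s=2: MISS | VC []
  [2] addr=0x96 blk=18 s=2: L1-HIT | VC []
  [3] addr=0x93 blk=18 s=2: L1-HIT | VC []
  [4] addr=0x12c blk=37 s=5: MISS | VC []
  [5] addr=0x158 blk=43 s=3: MISS | VC []
  [6] addr=0x199 blk=51 s=3: MISS | VC [43]
  [7] addr=0x9f blk=19 s=3: MISS | VC [43, 51]
  [8] addr=0x193 blk=50 s=2: MISS | VC [43, 51, 18]
  [9] addr=0x90 blk=18 s=2: VC-HIT | VC [43, 51, 50]
  [10] addr=0x192 blk=50 s=2: VC-HIT | VC [43, 51, 18]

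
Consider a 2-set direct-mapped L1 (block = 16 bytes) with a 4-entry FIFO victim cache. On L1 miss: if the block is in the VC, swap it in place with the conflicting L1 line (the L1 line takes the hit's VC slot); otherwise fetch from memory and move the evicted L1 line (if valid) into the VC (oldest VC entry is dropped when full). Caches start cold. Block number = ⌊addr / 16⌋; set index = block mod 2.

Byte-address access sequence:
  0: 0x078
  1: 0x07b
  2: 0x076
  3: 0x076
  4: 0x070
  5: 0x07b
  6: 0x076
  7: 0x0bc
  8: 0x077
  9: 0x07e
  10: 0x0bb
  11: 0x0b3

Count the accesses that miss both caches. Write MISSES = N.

MISSES = 2

0: 0x78 (blk 7, set 1) → MISS  vc=[]
1: 0x7b (blk 7, set 1) → L1-HIT  vc=[]
2: 0x76 (blk 7, set 1) → L1-HIT  vc=[]
3: 0x76 (blk 7, set 1) → L1-HIT  vc=[]
4: 0x70 (blk 7, set 1) → L1-HIT  vc=[]
5: 0x7b (blk 7, set 1) → L1-HIT  vc=[]
6: 0x76 (blk 7, set 1) → L1-HIT  vc=[]
7: 0xbc (blk 11, set 1) → MISS  vc=[7]
8: 0x77 (blk 7, set 1) → VC-HIT  vc=[11]
9: 0x7e (blk 7, set 1) → L1-HIT  vc=[11]
10: 0xbb (blk 11, set 1) → VC-HIT  vc=[7]
11: 0xb3 (blk 11, set 1) → L1-HIT  vc=[7]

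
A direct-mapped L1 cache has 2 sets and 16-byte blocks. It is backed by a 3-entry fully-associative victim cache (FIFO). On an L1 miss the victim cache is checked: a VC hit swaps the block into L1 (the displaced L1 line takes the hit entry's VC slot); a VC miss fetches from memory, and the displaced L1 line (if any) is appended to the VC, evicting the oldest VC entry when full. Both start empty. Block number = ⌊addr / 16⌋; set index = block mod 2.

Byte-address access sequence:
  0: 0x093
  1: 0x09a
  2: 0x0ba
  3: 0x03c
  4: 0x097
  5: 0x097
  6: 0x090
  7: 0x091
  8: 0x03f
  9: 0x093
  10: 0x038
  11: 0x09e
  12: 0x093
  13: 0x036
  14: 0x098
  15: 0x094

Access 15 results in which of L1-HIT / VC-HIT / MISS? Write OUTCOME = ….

OUTCOME = L1-HIT

0: 0x93 (blk 9, set 1) → MISS  vc=[]
1: 0x9a (blk 9, set 1) → L1-HIT  vc=[]
2: 0xba (blk 11, set 1) → MISS  vc=[9]
3: 0x3c (blk 3, set 1) → MISS  vc=[9, 11]
4: 0x97 (blk 9, set 1) → VC-HIT  vc=[3, 11]
5: 0x97 (blk 9, set 1) → L1-HIT  vc=[3, 11]
6: 0x90 (blk 9, set 1) → L1-HIT  vc=[3, 11]
7: 0x91 (blk 9, set 1) → L1-HIT  vc=[3, 11]
8: 0x3f (blk 3, set 1) → VC-HIT  vc=[9, 11]
9: 0x93 (blk 9, set 1) → VC-HIT  vc=[3, 11]
10: 0x38 (blk 3, set 1) → VC-HIT  vc=[9, 11]
11: 0x9e (blk 9, set 1) → VC-HIT  vc=[3, 11]
12: 0x93 (blk 9, set 1) → L1-HIT  vc=[3, 11]
13: 0x36 (blk 3, set 1) → VC-HIT  vc=[9, 11]
14: 0x98 (blk 9, set 1) → VC-HIT  vc=[3, 11]
15: 0x94 (blk 9, set 1) → L1-HIT  vc=[3, 11]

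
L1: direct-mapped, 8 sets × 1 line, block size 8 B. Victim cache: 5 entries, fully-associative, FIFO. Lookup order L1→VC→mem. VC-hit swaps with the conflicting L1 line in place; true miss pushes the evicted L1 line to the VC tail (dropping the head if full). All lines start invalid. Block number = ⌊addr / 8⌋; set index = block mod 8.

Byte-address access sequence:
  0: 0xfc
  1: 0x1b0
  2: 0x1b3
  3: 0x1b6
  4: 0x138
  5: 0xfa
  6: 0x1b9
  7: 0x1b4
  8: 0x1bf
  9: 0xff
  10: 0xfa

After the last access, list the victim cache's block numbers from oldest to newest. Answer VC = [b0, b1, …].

VC = [39, 55]

#0 0xfc→b31/s7 MISS; vc=[]
#1 0x1b0→b54/s6 MISS; vc=[]
#2 0x1b3→b54/s6 L1-HIT; vc=[]
#3 0x1b6→b54/s6 L1-HIT; vc=[]
#4 0x138→b39/s7 MISS; vc=[31]
#5 0xfa→b31/s7 VC-HIT; vc=[39]
#6 0x1b9→b55/s7 MISS; vc=[39,31]
#7 0x1b4→b54/s6 L1-HIT; vc=[39,31]
#8 0x1bf→b55/s7 L1-HIT; vc=[39,31]
#9 0xff→b31/s7 VC-HIT; vc=[39,55]
#10 0xfa→b31/s7 L1-HIT; vc=[39,55]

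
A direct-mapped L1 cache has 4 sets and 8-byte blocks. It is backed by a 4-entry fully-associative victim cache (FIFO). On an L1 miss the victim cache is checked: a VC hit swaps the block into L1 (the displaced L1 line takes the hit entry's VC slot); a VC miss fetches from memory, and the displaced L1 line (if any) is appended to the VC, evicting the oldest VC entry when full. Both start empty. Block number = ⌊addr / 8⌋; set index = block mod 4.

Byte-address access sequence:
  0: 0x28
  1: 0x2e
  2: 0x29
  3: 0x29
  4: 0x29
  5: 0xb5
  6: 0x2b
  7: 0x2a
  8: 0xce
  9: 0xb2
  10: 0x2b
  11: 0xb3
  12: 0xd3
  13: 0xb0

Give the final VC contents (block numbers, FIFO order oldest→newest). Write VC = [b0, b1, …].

  [0] addr=0x28 blk=5 s=1: MISS | VC []
  [1] addr=0x2e blk=5 s=1: L1-HIT | VC []
  [2] addr=0x29 blk=5 s=1: L1-HIT | VC []
  [3] addr=0x29 blk=5 s=1: L1-HIT | VC []
  [4] addr=0x29 blk=5 s=1: L1-HIT | VC []
  [5] addr=0xb5 blk=22 s=2: MISS | VC []
  [6] addr=0x2b blk=5 s=1: L1-HIT | VC []
  [7] addr=0x2a blk=5 s=1: L1-HIT | VC []
  [8] addr=0xce blk=25 s=1: MISS | VC [5]
  [9] addr=0xb2 blk=22 s=2: L1-HIT | VC [5]
  [10] addr=0x2b blk=5 s=1: VC-HIT | VC [25]
  [11] addr=0xb3 blk=22 s=2: L1-HIT | VC [25]
  [12] addr=0xd3 blk=26 s=2: MISS | VC [25, 22]
  [13] addr=0xb0 blk=22 s=2: VC-HIT | VC [25, 26]

VC = [25, 26]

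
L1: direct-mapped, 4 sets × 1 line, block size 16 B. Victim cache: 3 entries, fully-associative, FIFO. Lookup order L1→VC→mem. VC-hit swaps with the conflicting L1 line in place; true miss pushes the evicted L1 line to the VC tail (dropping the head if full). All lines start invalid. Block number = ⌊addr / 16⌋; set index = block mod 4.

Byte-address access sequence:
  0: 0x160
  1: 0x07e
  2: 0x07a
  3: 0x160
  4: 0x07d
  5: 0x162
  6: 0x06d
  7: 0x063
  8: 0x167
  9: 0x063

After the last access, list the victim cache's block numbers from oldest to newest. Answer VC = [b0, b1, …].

VC = [22]

#0 0x160→b22/s2 MISS; vc=[]
#1 0x7e→b7/s3 MISS; vc=[]
#2 0x7a→b7/s3 L1-HIT; vc=[]
#3 0x160→b22/s2 L1-HIT; vc=[]
#4 0x7d→b7/s3 L1-HIT; vc=[]
#5 0x162→b22/s2 L1-HIT; vc=[]
#6 0x6d→b6/s2 MISS; vc=[22]
#7 0x63→b6/s2 L1-HIT; vc=[22]
#8 0x167→b22/s2 VC-HIT; vc=[6]
#9 0x63→b6/s2 VC-HIT; vc=[22]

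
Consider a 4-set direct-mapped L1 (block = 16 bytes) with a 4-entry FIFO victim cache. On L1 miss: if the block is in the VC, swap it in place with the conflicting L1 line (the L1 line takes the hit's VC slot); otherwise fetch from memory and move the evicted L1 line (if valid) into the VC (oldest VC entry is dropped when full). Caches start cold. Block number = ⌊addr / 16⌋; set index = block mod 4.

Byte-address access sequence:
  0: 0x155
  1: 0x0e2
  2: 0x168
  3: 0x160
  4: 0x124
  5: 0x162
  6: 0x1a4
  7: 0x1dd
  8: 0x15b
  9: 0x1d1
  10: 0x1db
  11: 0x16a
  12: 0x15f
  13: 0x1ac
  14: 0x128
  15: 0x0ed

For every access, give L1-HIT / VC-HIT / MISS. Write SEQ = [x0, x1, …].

SEQ = [MISS, MISS, MISS, L1-HIT, MISS, VC-HIT, MISS, MISS, VC-HIT, VC-HIT, L1-HIT, VC-HIT, VC-HIT, VC-HIT, VC-HIT, VC-HIT]

#0 0x155→b21/s1 MISS; vc=[]
#1 0xe2→b14/s2 MISS; vc=[]
#2 0x168→b22/s2 MISS; vc=[14]
#3 0x160→b22/s2 L1-HIT; vc=[14]
#4 0x124→b18/s2 MISS; vc=[14,22]
#5 0x162→b22/s2 VC-HIT; vc=[14,18]
#6 0x1a4→b26/s2 MISS; vc=[14,18,22]
#7 0x1dd→b29/s1 MISS; vc=[14,18,22,21]
#8 0x15b→b21/s1 VC-HIT; vc=[14,18,22,29]
#9 0x1d1→b29/s1 VC-HIT; vc=[14,18,22,21]
#10 0x1db→b29/s1 L1-HIT; vc=[14,18,22,21]
#11 0x16a→b22/s2 VC-HIT; vc=[14,18,26,21]
#12 0x15f→b21/s1 VC-HIT; vc=[14,18,26,29]
#13 0x1ac→b26/s2 VC-HIT; vc=[14,18,22,29]
#14 0x128→b18/s2 VC-HIT; vc=[14,26,22,29]
#15 0xed→b14/s2 VC-HIT; vc=[18,26,22,29]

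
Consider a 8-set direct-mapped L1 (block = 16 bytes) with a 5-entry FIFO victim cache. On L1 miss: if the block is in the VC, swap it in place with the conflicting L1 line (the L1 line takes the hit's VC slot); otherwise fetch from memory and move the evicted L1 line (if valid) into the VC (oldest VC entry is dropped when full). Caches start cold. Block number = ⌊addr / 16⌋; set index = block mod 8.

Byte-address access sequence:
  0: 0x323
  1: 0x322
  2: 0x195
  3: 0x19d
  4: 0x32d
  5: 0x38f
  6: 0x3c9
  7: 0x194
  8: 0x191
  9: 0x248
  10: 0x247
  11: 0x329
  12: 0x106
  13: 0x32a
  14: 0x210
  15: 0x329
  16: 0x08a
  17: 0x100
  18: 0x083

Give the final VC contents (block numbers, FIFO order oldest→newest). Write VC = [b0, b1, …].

VC = [60, 56, 25, 16]

#0 0x323→b50/s2 MISS; vc=[]
#1 0x322→b50/s2 L1-HIT; vc=[]
#2 0x195→b25/s1 MISS; vc=[]
#3 0x19d→b25/s1 L1-HIT; vc=[]
#4 0x32d→b50/s2 L1-HIT; vc=[]
#5 0x38f→b56/s0 MISS; vc=[]
#6 0x3c9→b60/s4 MISS; vc=[]
#7 0x194→b25/s1 L1-HIT; vc=[]
#8 0x191→b25/s1 L1-HIT; vc=[]
#9 0x248→b36/s4 MISS; vc=[60]
#10 0x247→b36/s4 L1-HIT; vc=[60]
#11 0x329→b50/s2 L1-HIT; vc=[60]
#12 0x106→b16/s0 MISS; vc=[60,56]
#13 0x32a→b50/s2 L1-HIT; vc=[60,56]
#14 0x210→b33/s1 MISS; vc=[60,56,25]
#15 0x329→b50/s2 L1-HIT; vc=[60,56,25]
#16 0x8a→b8/s0 MISS; vc=[60,56,25,16]
#17 0x100→b16/s0 VC-HIT; vc=[60,56,25,8]
#18 0x83→b8/s0 VC-HIT; vc=[60,56,25,16]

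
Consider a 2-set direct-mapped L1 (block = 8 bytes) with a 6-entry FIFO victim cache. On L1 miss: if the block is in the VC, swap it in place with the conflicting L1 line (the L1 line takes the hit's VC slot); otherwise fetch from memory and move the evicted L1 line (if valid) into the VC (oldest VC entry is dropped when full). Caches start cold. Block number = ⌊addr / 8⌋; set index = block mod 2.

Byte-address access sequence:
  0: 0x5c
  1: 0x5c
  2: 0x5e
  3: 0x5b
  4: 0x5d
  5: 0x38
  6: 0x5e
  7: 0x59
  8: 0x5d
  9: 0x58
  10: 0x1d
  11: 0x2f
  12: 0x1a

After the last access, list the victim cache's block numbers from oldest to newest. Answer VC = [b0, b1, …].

0: 0x5c (blk 11, set 1) → MISS  vc=[]
1: 0x5c (blk 11, set 1) → L1-HIT  vc=[]
2: 0x5e (blk 11, set 1) → L1-HIT  vc=[]
3: 0x5b (blk 11, set 1) → L1-HIT  vc=[]
4: 0x5d (blk 11, set 1) → L1-HIT  vc=[]
5: 0x38 (blk 7, set 1) → MISS  vc=[11]
6: 0x5e (blk 11, set 1) → VC-HIT  vc=[7]
7: 0x59 (blk 11, set 1) → L1-HIT  vc=[7]
8: 0x5d (blk 11, set 1) → L1-HIT  vc=[7]
9: 0x58 (blk 11, set 1) → L1-HIT  vc=[7]
10: 0x1d (blk 3, set 1) → MISS  vc=[7, 11]
11: 0x2f (blk 5, set 1) → MISS  vc=[7, 11, 3]
12: 0x1a (blk 3, set 1) → VC-HIT  vc=[7, 11, 5]

VC = [7, 11, 5]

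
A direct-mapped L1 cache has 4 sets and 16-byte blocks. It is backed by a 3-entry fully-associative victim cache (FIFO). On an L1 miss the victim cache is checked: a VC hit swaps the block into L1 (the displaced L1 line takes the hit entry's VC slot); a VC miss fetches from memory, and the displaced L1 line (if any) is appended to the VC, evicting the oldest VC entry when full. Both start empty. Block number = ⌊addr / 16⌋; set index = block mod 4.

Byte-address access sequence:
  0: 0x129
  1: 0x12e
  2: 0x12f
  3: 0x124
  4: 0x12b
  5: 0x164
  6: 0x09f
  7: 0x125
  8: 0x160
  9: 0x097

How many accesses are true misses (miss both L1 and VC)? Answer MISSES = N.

MISSES = 3

  [0] addr=0x129 blk=18 s=2: MISS | VC []
  [1] addr=0x12e blk=18 s=2: L1-HIT | VC []
  [2] addr=0x12f blk=18 s=2: L1-HIT | VC []
  [3] addr=0x124 blk=18 s=2: L1-HIT | VC []
  [4] addr=0x12b blk=18 s=2: L1-HIT | VC []
  [5] addr=0x164 blk=22 s=2: MISS | VC [18]
  [6] addr=0x9f blk=9 s=1: MISS | VC [18]
  [7] addr=0x125 blk=18 s=2: VC-HIT | VC [22]
  [8] addr=0x160 blk=22 s=2: VC-HIT | VC [18]
  [9] addr=0x97 blk=9 s=1: L1-HIT | VC [18]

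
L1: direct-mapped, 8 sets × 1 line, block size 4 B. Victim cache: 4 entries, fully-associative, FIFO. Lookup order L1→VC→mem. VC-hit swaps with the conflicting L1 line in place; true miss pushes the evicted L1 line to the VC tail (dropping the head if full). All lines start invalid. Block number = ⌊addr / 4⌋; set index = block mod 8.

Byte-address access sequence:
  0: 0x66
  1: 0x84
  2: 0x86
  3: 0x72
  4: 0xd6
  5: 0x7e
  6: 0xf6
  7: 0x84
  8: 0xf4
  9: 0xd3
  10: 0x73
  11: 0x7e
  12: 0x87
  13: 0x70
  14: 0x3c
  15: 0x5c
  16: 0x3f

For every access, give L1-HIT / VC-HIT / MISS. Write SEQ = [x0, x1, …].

SEQ = [MISS, MISS, L1-HIT, MISS, MISS, MISS, MISS, L1-HIT, L1-HIT, MISS, VC-HIT, L1-HIT, L1-HIT, L1-HIT, MISS, MISS, VC-HIT]

0: 0x66 (blk 25, set 1) → MISS  vc=[]
1: 0x84 (blk 33, set 1) → MISS  vc=[25]
2: 0x86 (blk 33, set 1) → L1-HIT  vc=[25]
3: 0x72 (blk 28, set 4) → MISS  vc=[25]
4: 0xd6 (blk 53, set 5) → MISS  vc=[25]
5: 0x7e (blk 31, set 7) → MISS  vc=[25]
6: 0xf6 (blk 61, set 5) → MISS  vc=[25, 53]
7: 0x84 (blk 33, set 1) → L1-HIT  vc=[25, 53]
8: 0xf4 (blk 61, set 5) → L1-HIT  vc=[25, 53]
9: 0xd3 (blk 52, set 4) → MISS  vc=[25, 53, 28]
10: 0x73 (blk 28, set 4) → VC-HIT  vc=[25, 53, 52]
11: 0x7e (blk 31, set 7) → L1-HIT  vc=[25, 53, 52]
12: 0x87 (blk 33, set 1) → L1-HIT  vc=[25, 53, 52]
13: 0x70 (blk 28, set 4) → L1-HIT  vc=[25, 53, 52]
14: 0x3c (blk 15, set 7) → MISS  vc=[25, 53, 52, 31]
15: 0x5c (blk 23, set 7) → MISS  vc=[53, 52, 31, 15]
16: 0x3f (blk 15, set 7) → VC-HIT  vc=[53, 52, 31, 23]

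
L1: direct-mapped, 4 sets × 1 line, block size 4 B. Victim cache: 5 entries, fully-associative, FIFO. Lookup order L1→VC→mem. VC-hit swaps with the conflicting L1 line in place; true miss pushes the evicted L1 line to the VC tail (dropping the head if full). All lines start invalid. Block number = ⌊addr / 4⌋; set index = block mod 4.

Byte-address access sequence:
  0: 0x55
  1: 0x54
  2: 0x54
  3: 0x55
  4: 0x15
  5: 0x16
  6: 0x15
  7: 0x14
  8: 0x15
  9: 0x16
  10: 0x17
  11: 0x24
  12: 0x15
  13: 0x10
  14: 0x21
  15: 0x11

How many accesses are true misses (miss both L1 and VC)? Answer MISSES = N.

MISSES = 5

#0 0x55→b21/s1 MISS; vc=[]
#1 0x54→b21/s1 L1-HIT; vc=[]
#2 0x54→b21/s1 L1-HIT; vc=[]
#3 0x55→b21/s1 L1-HIT; vc=[]
#4 0x15→b5/s1 MISS; vc=[21]
#5 0x16→b5/s1 L1-HIT; vc=[21]
#6 0x15→b5/s1 L1-HIT; vc=[21]
#7 0x14→b5/s1 L1-HIT; vc=[21]
#8 0x15→b5/s1 L1-HIT; vc=[21]
#9 0x16→b5/s1 L1-HIT; vc=[21]
#10 0x17→b5/s1 L1-HIT; vc=[21]
#11 0x24→b9/s1 MISS; vc=[21,5]
#12 0x15→b5/s1 VC-HIT; vc=[21,9]
#13 0x10→b4/s0 MISS; vc=[21,9]
#14 0x21→b8/s0 MISS; vc=[21,9,4]
#15 0x11→b4/s0 VC-HIT; vc=[21,9,8]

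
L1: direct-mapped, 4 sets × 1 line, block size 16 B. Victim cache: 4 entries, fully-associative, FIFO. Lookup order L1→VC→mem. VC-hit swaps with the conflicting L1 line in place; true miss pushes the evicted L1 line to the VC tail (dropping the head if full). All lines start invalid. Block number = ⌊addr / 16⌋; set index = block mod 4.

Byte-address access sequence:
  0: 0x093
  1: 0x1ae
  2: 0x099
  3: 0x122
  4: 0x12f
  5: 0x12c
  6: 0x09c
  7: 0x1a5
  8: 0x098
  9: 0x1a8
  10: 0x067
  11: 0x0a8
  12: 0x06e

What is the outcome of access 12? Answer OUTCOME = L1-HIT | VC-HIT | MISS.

OUTCOME = VC-HIT

  [0] addr=0x93 blk=9 s=1: MISS | VC []
  [1] addr=0x1ae blk=26 s=2: MISS | VC []
  [2] addr=0x99 blk=9 s=1: L1-HIT | VC []
  [3] addr=0x122 blk=18 s=2: MISS | VC [26]
  [4] addr=0x12f blk=18 s=2: L1-HIT | VC [26]
  [5] addr=0x12c blk=18 s=2: L1-HIT | VC [26]
  [6] addr=0x9c blk=9 s=1: L1-HIT | VC [26]
  [7] addr=0x1a5 blk=26 s=2: VC-HIT | VC [18]
  [8] addr=0x98 blk=9 s=1: L1-HIT | VC [18]
  [9] addr=0x1a8 blk=26 s=2: L1-HIT | VC [18]
  [10] addr=0x67 blk=6 s=2: MISS | VC [18, 26]
  [11] addr=0xa8 blk=10 s=2: MISS | VC [18, 26, 6]
  [12] addr=0x6e blk=6 s=2: VC-HIT | VC [18, 26, 10]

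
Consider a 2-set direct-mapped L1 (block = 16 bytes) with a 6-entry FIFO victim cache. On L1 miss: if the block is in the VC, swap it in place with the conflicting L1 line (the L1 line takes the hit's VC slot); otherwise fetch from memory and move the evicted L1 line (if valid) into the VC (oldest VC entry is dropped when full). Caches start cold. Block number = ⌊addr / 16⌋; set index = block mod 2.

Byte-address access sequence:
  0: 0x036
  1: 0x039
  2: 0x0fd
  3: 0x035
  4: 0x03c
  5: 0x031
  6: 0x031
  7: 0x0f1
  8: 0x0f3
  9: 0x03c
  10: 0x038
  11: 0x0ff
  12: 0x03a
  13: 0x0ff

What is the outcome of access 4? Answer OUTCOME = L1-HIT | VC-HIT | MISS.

#0 0x36→b3/s1 MISS; vc=[]
#1 0x39→b3/s1 L1-HIT; vc=[]
#2 0xfd→b15/s1 MISS; vc=[3]
#3 0x35→b3/s1 VC-HIT; vc=[15]
#4 0x3c→b3/s1 L1-HIT; vc=[15]
#5 0x31→b3/s1 L1-HIT; vc=[15]
#6 0x31→b3/s1 L1-HIT; vc=[15]
#7 0xf1→b15/s1 VC-HIT; vc=[3]
#8 0xf3→b15/s1 L1-HIT; vc=[3]
#9 0x3c→b3/s1 VC-HIT; vc=[15]
#10 0x38→b3/s1 L1-HIT; vc=[15]
#11 0xff→b15/s1 VC-HIT; vc=[3]
#12 0x3a→b3/s1 VC-HIT; vc=[15]
#13 0xff→b15/s1 VC-HIT; vc=[3]

OUTCOME = L1-HIT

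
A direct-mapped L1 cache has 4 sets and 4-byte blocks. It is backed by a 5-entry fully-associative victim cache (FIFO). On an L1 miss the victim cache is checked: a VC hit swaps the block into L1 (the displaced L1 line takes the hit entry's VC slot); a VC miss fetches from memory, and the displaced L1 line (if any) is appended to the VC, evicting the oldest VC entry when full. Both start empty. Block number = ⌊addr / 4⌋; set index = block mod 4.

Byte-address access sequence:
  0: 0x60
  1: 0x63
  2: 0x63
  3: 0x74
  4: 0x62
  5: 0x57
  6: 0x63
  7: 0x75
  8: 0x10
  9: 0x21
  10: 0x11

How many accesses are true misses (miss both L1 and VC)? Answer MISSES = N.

MISSES = 5

0: 0x60 (blk 24, set 0) → MISS  vc=[]
1: 0x63 (blk 24, set 0) → L1-HIT  vc=[]
2: 0x63 (blk 24, set 0) → L1-HIT  vc=[]
3: 0x74 (blk 29, set 1) → MISS  vc=[]
4: 0x62 (blk 24, set 0) → L1-HIT  vc=[]
5: 0x57 (blk 21, set 1) → MISS  vc=[29]
6: 0x63 (blk 24, set 0) → L1-HIT  vc=[29]
7: 0x75 (blk 29, set 1) → VC-HIT  vc=[21]
8: 0x10 (blk 4, set 0) → MISS  vc=[21, 24]
9: 0x21 (blk 8, set 0) → MISS  vc=[21, 24, 4]
10: 0x11 (blk 4, set 0) → VC-HIT  vc=[21, 24, 8]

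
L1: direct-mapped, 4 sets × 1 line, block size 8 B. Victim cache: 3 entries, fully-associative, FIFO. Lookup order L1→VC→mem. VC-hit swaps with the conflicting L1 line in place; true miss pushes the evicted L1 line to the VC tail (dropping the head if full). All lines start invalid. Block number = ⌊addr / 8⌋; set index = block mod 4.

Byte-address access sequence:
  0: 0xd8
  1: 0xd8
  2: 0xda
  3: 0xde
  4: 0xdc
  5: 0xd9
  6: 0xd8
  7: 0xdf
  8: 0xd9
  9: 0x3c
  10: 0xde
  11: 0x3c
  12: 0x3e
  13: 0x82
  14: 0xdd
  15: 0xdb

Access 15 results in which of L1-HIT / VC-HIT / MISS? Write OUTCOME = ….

0: 0xd8 (blk 27, set 3) → MISS  vc=[]
1: 0xd8 (blk 27, set 3) → L1-HIT  vc=[]
2: 0xda (blk 27, set 3) → L1-HIT  vc=[]
3: 0xde (blk 27, set 3) → L1-HIT  vc=[]
4: 0xdc (blk 27, set 3) → L1-HIT  vc=[]
5: 0xd9 (blk 27, set 3) → L1-HIT  vc=[]
6: 0xd8 (blk 27, set 3) → L1-HIT  vc=[]
7: 0xdf (blk 27, set 3) → L1-HIT  vc=[]
8: 0xd9 (blk 27, set 3) → L1-HIT  vc=[]
9: 0x3c (blk 7, set 3) → MISS  vc=[27]
10: 0xde (blk 27, set 3) → VC-HIT  vc=[7]
11: 0x3c (blk 7, set 3) → VC-HIT  vc=[27]
12: 0x3e (blk 7, set 3) → L1-HIT  vc=[27]
13: 0x82 (blk 16, set 0) → MISS  vc=[27]
14: 0xdd (blk 27, set 3) → VC-HIT  vc=[7]
15: 0xdb (blk 27, set 3) → L1-HIT  vc=[7]

OUTCOME = L1-HIT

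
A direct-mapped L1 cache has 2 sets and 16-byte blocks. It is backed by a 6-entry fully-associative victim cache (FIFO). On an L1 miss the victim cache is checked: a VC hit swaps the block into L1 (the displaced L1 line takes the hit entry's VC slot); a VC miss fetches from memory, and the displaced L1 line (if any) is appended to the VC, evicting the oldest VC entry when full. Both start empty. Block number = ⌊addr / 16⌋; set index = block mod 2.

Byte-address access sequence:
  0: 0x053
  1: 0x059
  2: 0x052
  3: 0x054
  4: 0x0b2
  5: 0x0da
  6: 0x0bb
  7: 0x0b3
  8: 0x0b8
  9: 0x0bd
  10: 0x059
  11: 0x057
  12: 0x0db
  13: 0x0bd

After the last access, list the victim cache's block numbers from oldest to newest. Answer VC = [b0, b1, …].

VC = [13, 5]

#0 0x53→b5/s1 MISS; vc=[]
#1 0x59→b5/s1 L1-HIT; vc=[]
#2 0x52→b5/s1 L1-HIT; vc=[]
#3 0x54→b5/s1 L1-HIT; vc=[]
#4 0xb2→b11/s1 MISS; vc=[5]
#5 0xda→b13/s1 MISS; vc=[5,11]
#6 0xbb→b11/s1 VC-HIT; vc=[5,13]
#7 0xb3→b11/s1 L1-HIT; vc=[5,13]
#8 0xb8→b11/s1 L1-HIT; vc=[5,13]
#9 0xbd→b11/s1 L1-HIT; vc=[5,13]
#10 0x59→b5/s1 VC-HIT; vc=[11,13]
#11 0x57→b5/s1 L1-HIT; vc=[11,13]
#12 0xdb→b13/s1 VC-HIT; vc=[11,5]
#13 0xbd→b11/s1 VC-HIT; vc=[13,5]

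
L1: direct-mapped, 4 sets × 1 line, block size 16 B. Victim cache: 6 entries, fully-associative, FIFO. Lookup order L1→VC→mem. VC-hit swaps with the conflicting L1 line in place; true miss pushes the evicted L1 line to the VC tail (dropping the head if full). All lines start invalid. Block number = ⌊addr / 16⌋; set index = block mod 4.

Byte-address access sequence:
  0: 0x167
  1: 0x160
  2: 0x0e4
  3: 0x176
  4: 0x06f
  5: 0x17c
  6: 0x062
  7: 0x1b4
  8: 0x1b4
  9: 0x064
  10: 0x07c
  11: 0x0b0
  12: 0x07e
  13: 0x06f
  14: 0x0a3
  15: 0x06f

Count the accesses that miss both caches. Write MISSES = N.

MISSES = 8

0: 0x167 (blk 22, set 2) → MISS  vc=[]
1: 0x160 (blk 22, set 2) → L1-HIT  vc=[]
2: 0xe4 (blk 14, set 2) → MISS  vc=[22]
3: 0x176 (blk 23, set 3) → MISS  vc=[22]
4: 0x6f (blk 6, set 2) → MISS  vc=[22, 14]
5: 0x17c (blk 23, set 3) → L1-HIT  vc=[22, 14]
6: 0x62 (blk 6, set 2) → L1-HIT  vc=[22, 14]
7: 0x1b4 (blk 27, set 3) → MISS  vc=[22, 14, 23]
8: 0x1b4 (blk 27, set 3) → L1-HIT  vc=[22, 14, 23]
9: 0x64 (blk 6, set 2) → L1-HIT  vc=[22, 14, 23]
10: 0x7c (blk 7, set 3) → MISS  vc=[22, 14, 23, 27]
11: 0xb0 (blk 11, set 3) → MISS  vc=[22, 14, 23, 27, 7]
12: 0x7e (blk 7, set 3) → VC-HIT  vc=[22, 14, 23, 27, 11]
13: 0x6f (blk 6, set 2) → L1-HIT  vc=[22, 14, 23, 27, 11]
14: 0xa3 (blk 10, set 2) → MISS  vc=[22, 14, 23, 27, 11, 6]
15: 0x6f (blk 6, set 2) → VC-HIT  vc=[22, 14, 23, 27, 11, 10]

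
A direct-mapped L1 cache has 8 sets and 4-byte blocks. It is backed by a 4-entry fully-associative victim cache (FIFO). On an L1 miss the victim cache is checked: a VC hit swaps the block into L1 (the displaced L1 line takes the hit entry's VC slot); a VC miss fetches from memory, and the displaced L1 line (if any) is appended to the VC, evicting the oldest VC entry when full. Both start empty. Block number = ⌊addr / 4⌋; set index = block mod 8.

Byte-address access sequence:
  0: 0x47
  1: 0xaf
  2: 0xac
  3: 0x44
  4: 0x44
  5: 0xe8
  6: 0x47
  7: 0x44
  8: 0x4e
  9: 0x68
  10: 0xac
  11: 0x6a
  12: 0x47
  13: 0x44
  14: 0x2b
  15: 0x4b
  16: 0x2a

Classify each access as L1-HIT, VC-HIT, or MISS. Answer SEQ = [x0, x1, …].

0: 0x47 (blk 17, set 1) → MISS  vc=[]
1: 0xaf (blk 43, set 3) → MISS  vc=[]
2: 0xac (blk 43, set 3) → L1-HIT  vc=[]
3: 0x44 (blk 17, set 1) → L1-HIT  vc=[]
4: 0x44 (blk 17, set 1) → L1-HIT  vc=[]
5: 0xe8 (blk 58, set 2) → MISS  vc=[]
6: 0x47 (blk 17, set 1) → L1-HIT  vc=[]
7: 0x44 (blk 17, set 1) → L1-HIT  vc=[]
8: 0x4e (blk 19, set 3) → MISS  vc=[43]
9: 0x68 (blk 26, set 2) → MISS  vc=[43, 58]
10: 0xac (blk 43, set 3) → VC-HIT  vc=[19, 58]
11: 0x6a (blk 26, set 2) → L1-HIT  vc=[19, 58]
12: 0x47 (blk 17, set 1) → L1-HIT  vc=[19, 58]
13: 0x44 (blk 17, set 1) → L1-HIT  vc=[19, 58]
14: 0x2b (blk 10, set 2) → MISS  vc=[19, 58, 26]
15: 0x4b (blk 18, set 2) → MISS  vc=[19, 58, 26, 10]
16: 0x2a (blk 10, set 2) → VC-HIT  vc=[19, 58, 26, 18]

SEQ = [MISS, MISS, L1-HIT, L1-HIT, L1-HIT, MISS, L1-HIT, L1-HIT, MISS, MISS, VC-HIT, L1-HIT, L1-HIT, L1-HIT, MISS, MISS, VC-HIT]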